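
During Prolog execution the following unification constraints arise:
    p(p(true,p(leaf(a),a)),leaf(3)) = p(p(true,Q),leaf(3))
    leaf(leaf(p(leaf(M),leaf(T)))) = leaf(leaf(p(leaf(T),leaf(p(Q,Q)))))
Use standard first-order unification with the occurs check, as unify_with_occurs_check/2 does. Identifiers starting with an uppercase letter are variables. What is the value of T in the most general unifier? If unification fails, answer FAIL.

Decompose p/2: p(true,p(leaf(a),a)) = p(true,Q),  leaf(3) = leaf(3).
Decompose p/2: true = true,  p(leaf(a),a) = Q.
Delete trivial equation true = true.
Bind Q := p(leaf(a),a); substituting into the one remaining equation that mentions Q gives: leaf(leaf(p(leaf(M),leaf(T)))) = leaf(leaf(p(leaf(T),leaf(p(p(leaf(a),a),p(leaf(a),a)))))).
Delete trivial equation leaf(3) = leaf(3).
Decompose leaf/1: leaf(p(leaf(M),leaf(T))) = leaf(p(leaf(T),leaf(p(p(leaf(a),a),p(leaf(a),a))))).
Decompose leaf/1: p(leaf(M),leaf(T)) = p(leaf(T),leaf(p(p(leaf(a),a),p(leaf(a),a)))).
Decompose p/2: leaf(M) = leaf(T),  leaf(T) = leaf(p(p(leaf(a),a),p(leaf(a),a))).
Decompose leaf/1: M = T.
Bind M := T; no other remaining equation mentions M.
Decompose leaf/1: T = p(p(leaf(a),a),p(leaf(a),a)).
Bind T := p(p(leaf(a),a),p(leaf(a),a)). Substituting into the earlier binding gives M := p(p(leaf(a),a),p(leaf(a),a)).
MGU = { Q -> p(leaf(a),a), M -> p(p(leaf(a),a),p(leaf(a),a)), T -> p(p(leaf(a),a),p(leaf(a),a)) }, so T -> p(p(leaf(a),a),p(leaf(a),a)).

p(p(leaf(a),a),p(leaf(a),a))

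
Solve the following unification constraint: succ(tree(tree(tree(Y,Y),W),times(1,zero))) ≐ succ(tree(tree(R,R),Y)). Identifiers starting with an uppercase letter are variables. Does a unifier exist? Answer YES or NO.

YES

Decompose succ/1: tree(tree(tree(Y,Y),W),times(1,zero)) ≐ tree(tree(R,R),Y).
Decompose tree/2: tree(tree(Y,Y),W) ≐ tree(R,R),  times(1,zero) ≐ Y.
Decompose tree/2: tree(Y,Y) ≐ R,  W ≐ R.
Bind R := tree(Y,Y); substituting into the one remaining equation that mentions R gives: W ≐ tree(Y,Y).
Bind W := tree(Y,Y); no other remaining equation mentions W.
Bind Y := times(1,zero). Substituting into the earlier bindings gives R := tree(times(1,zero),times(1,zero)), W := tree(times(1,zero),times(1,zero)).
No equations remain and no clash or occurs-check failure arose, so a unifier exists.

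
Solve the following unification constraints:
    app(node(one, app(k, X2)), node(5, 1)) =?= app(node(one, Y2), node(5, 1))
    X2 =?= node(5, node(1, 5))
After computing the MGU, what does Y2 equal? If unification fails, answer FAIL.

app(k, node(5, node(1, 5)))

Decompose app/2: node(one, app(k, X2)) =?= node(one, Y2),  node(5, 1) =?= node(5, 1).
Decompose node/2: one =?= one,  app(k, X2) =?= Y2.
Delete trivial equation one =?= one.
Bind Y2 := app(k, X2); no other remaining equation mentions Y2.
Delete trivial equation node(5, 1) =?= node(5, 1).
Bind X2 := node(5, node(1, 5)). Substituting into the earlier binding gives Y2 := app(k, node(5, node(1, 5))).
MGU = { Y2 ↦ app(k, node(5, node(1, 5))), X2 ↦ node(5, node(1, 5)) }, so Y2 ↦ app(k, node(5, node(1, 5))).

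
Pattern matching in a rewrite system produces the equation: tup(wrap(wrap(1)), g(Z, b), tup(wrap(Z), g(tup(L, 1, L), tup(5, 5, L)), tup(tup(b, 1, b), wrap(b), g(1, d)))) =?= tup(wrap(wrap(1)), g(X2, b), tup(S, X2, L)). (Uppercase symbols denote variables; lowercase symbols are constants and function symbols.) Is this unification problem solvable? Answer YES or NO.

YES

Decompose tup/3: wrap(wrap(1)) =?= wrap(wrap(1)),  g(Z, b) =?= g(X2, b),  tup(wrap(Z), g(tup(L, 1, L), tup(5, 5, L)), tup(tup(b, 1, b), wrap(b), g(1, d))) =?= tup(S, X2, L).
Delete trivial equation wrap(wrap(1)) =?= wrap(wrap(1)).
Decompose g/2: Z =?= X2,  b =?= b.
Bind Z := X2; substituting into the one remaining equation that mentions Z gives: tup(wrap(X2), g(tup(L, 1, L), tup(5, 5, L)), tup(tup(b, 1, b), wrap(b), g(1, d))) =?= tup(S, X2, L).
Delete trivial equation b =?= b.
Decompose tup/3: wrap(X2) =?= S,  g(tup(L, 1, L), tup(5, 5, L)) =?= X2,  tup(tup(b, 1, b), wrap(b), g(1, d)) =?= L.
Bind S := wrap(X2); no other remaining equation mentions S.
Bind X2 := g(tup(L, 1, L), tup(5, 5, L)); no other remaining equation mentions X2. Substituting into the earlier bindings gives Z := g(tup(L, 1, L), tup(5, 5, L)), S := wrap(g(tup(L, 1, L), tup(5, 5, L))).
Bind L := tup(tup(b, 1, b), wrap(b), g(1, d)). Substituting into the earlier bindings gives Z := g(tup(tup(tup(b, 1, b), wrap(b), g(1, d)), 1, tup(tup(b, 1, b), wrap(b), g(1, d))), tup(5, 5, tup(tup(b, 1, b), wrap(b), g(1, d)))), S := wrap(g(tup(tup(tup(b, 1, b), wrap(b), g(1, d)), 1, tup(tup(b, 1, b), wrap(b), g(1, d))), tup(5, 5, tup(tup(b, 1, b), wrap(b), g(1, d))))), X2 := g(tup(tup(tup(b, 1, b), wrap(b), g(1, d)), 1, tup(tup(b, 1, b), wrap(b), g(1, d))), tup(5, 5, tup(tup(b, 1, b), wrap(b), g(1, d)))).
No equations remain and no clash or occurs-check failure arose, so a unifier exists.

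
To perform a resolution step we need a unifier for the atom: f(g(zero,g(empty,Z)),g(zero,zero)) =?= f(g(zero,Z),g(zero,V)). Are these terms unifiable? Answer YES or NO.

NO

Decompose f/2: g(zero,g(empty,Z)) =?= g(zero,Z),  g(zero,zero) =?= g(zero,V).
Decompose g/2: zero =?= zero,  g(empty,Z) =?= Z.
Delete trivial equation zero =?= zero.
Occurs check fails: Z occurs in g(empty,Z); the equation Z =?= g(empty,Z) has no finite solution.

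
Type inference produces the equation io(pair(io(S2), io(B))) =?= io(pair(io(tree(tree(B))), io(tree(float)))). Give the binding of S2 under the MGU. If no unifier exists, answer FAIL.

Decompose io/1: pair(io(S2), io(B)) =?= pair(io(tree(tree(B))), io(tree(float))).
Decompose pair/2: io(S2) =?= io(tree(tree(B))),  io(B) =?= io(tree(float)).
Decompose io/1: S2 =?= tree(tree(B)).
Bind S2 := tree(tree(B)); no other remaining equation mentions S2.
Decompose io/1: B =?= tree(float).
Bind B := tree(float). Substituting into the earlier binding gives S2 := tree(tree(tree(float))).
MGU = { S2 -> tree(tree(tree(float))), B -> tree(float) }, so S2 -> tree(tree(tree(float))).

tree(tree(tree(float)))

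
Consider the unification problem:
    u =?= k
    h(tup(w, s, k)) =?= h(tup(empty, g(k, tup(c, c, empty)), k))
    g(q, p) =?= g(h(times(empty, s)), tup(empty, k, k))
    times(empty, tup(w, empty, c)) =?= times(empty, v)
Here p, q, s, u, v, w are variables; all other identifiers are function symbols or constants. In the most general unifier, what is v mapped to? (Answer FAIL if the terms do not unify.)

Bind u := k; no other remaining equation mentions u.
Decompose h/1: tup(w, s, k) =?= tup(empty, g(k, tup(c, c, empty)), k).
Decompose tup/3: w =?= empty,  s =?= g(k, tup(c, c, empty)),  k =?= k.
Bind w := empty; substituting into the one remaining equation that mentions w gives: times(empty, tup(empty, empty, c)) =?= times(empty, v).
Bind s := g(k, tup(c, c, empty)); substituting into the one remaining equation that mentions s gives: g(q, p) =?= g(h(times(empty, g(k, tup(c, c, empty)))), tup(empty, k, k)).
Delete trivial equation k =?= k.
Decompose g/2: q =?= h(times(empty, g(k, tup(c, c, empty)))),  p =?= tup(empty, k, k).
Bind q := h(times(empty, g(k, tup(c, c, empty)))); no other remaining equation mentions q.
Bind p := tup(empty, k, k); no other remaining equation mentions p.
Decompose times/2: empty =?= empty,  tup(empty, empty, c) =?= v.
Delete trivial equation empty =?= empty.
Bind v := tup(empty, empty, c).
MGU = { u := k, w := empty, s := g(k, tup(c, c, empty)), q := h(times(empty, g(k, tup(c, c, empty)))), p := tup(empty, k, k), v := tup(empty, empty, c) }, so v := tup(empty, empty, c).

tup(empty, empty, c)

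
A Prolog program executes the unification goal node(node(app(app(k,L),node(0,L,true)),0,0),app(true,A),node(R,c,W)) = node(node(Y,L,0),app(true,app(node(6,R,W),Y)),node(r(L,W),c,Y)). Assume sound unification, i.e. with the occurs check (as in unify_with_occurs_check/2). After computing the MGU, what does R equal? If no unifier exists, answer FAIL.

Decompose node/3: node(app(app(k,L),node(0,L,true)),0,0) = node(Y,L,0),  app(true,A) = app(true,app(node(6,R,W),Y)),  node(R,c,W) = node(r(L,W),c,Y).
Decompose node/3: app(app(k,L),node(0,L,true)) = Y,  0 = L,  0 = 0.
Bind Y := app(app(k,L),node(0,L,true)); substituting into the 2 remaining equations that mention Y gives: app(true,A) = app(true,app(node(6,R,W),app(app(k,L),node(0,L,true)))),  node(R,c,W) = node(r(L,W),c,app(app(k,L),node(0,L,true))).
Bind L := 0; substituting into the 2 remaining equations that mention L gives: app(true,A) = app(true,app(node(6,R,W),app(app(k,0),node(0,0,true)))),  node(R,c,W) = node(r(0,W),c,app(app(k,0),node(0,0,true))). Substituting into the earlier binding gives Y := app(app(k,0),node(0,0,true)).
Delete trivial equation 0 = 0.
Decompose app/2: true = true,  A = app(node(6,R,W),app(app(k,0),node(0,0,true))).
Delete trivial equation true = true.
Bind A := app(node(6,R,W),app(app(k,0),node(0,0,true))); no other remaining equation mentions A.
Decompose node/3: R = r(0,W),  c = c,  W = app(app(k,0),node(0,0,true)).
Bind R := r(0,W); no other remaining equation mentions R. Substituting into the earlier binding gives A := app(node(6,r(0,W),W),app(app(k,0),node(0,0,true))).
Delete trivial equation c = c.
Bind W := app(app(k,0),node(0,0,true)). Substituting into the earlier bindings gives A := app(node(6,r(0,app(app(k,0),node(0,0,true))),app(app(k,0),node(0,0,true))),app(app(k,0),node(0,0,true))), R := r(0,app(app(k,0),node(0,0,true))).
MGU = { Y ↦ app(app(k,0),node(0,0,true)), L ↦ 0, A ↦ app(node(6,r(0,app(app(k,0),node(0,0,true))),app(app(k,0),node(0,0,true))),app(app(k,0),node(0,0,true))), R ↦ r(0,app(app(k,0),node(0,0,true))), W ↦ app(app(k,0),node(0,0,true)) }, so R ↦ r(0,app(app(k,0),node(0,0,true))).

r(0,app(app(k,0),node(0,0,true)))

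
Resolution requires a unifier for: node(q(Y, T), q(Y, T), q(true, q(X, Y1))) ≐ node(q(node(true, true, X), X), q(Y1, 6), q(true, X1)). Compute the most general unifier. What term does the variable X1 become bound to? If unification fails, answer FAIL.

q(6, node(true, true, 6))

Decompose node/3: q(Y, T) ≐ q(node(true, true, X), X),  q(Y, T) ≐ q(Y1, 6),  q(true, q(X, Y1)) ≐ q(true, X1).
Decompose q/2: Y ≐ node(true, true, X),  T ≐ X.
Bind Y := node(true, true, X); substituting into the one remaining equation that mentions Y gives: q(node(true, true, X), T) ≐ q(Y1, 6).
Bind T := X; substituting into the one remaining equation that mentions T gives: q(node(true, true, X), X) ≐ q(Y1, 6).
Decompose q/2: node(true, true, X) ≐ Y1,  X ≐ 6.
Bind Y1 := node(true, true, X); substituting into the one remaining equation that mentions Y1 gives: q(true, q(X, node(true, true, X))) ≐ q(true, X1).
Bind X := 6; substituting into the remaining equation gives: q(true, q(6, node(true, true, 6))) ≐ q(true, X1). Substituting into the earlier bindings gives Y := node(true, true, 6), T := 6, Y1 := node(true, true, 6).
Decompose q/2: true ≐ true,  q(6, node(true, true, 6)) ≐ X1.
Delete trivial equation true ≐ true.
Bind X1 := q(6, node(true, true, 6)).
MGU = { Y -> node(true, true, 6), T -> 6, Y1 -> node(true, true, 6), X -> 6, X1 -> q(6, node(true, true, 6)) }, so X1 -> q(6, node(true, true, 6)).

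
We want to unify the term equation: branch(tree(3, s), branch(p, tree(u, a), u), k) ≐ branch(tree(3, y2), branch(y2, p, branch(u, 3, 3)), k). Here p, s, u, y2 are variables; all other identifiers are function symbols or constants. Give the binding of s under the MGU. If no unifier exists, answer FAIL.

Decompose branch/3: tree(3, s) ≐ tree(3, y2),  branch(p, tree(u, a), u) ≐ branch(y2, p, branch(u, 3, 3)),  k ≐ k.
Decompose tree/2: 3 ≐ 3,  s ≐ y2.
Delete trivial equation 3 ≐ 3.
Bind s := y2; no other remaining equation mentions s.
Decompose branch/3: p ≐ y2,  tree(u, a) ≐ p,  u ≐ branch(u, 3, 3).
Bind p := y2; substituting into the one remaining equation that mentions p gives: tree(u, a) ≐ y2.
Bind y2 := tree(u, a); no other remaining equation mentions y2. Substituting into the earlier bindings gives s := tree(u, a), p := tree(u, a).
Occurs check fails: u occurs in branch(u, 3, 3); the equation u ≐ branch(u, 3, 3) has no finite solution.

FAIL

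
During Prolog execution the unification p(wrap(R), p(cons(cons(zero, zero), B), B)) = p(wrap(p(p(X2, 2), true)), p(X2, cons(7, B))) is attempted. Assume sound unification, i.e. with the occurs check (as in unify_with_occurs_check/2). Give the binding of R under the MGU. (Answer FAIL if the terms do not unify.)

FAIL

Decompose p/2: wrap(R) = wrap(p(p(X2, 2), true)),  p(cons(cons(zero, zero), B), B) = p(X2, cons(7, B)).
Decompose wrap/1: R = p(p(X2, 2), true).
Bind R := p(p(X2, 2), true); no other remaining equation mentions R.
Decompose p/2: cons(cons(zero, zero), B) = X2,  B = cons(7, B).
Bind X2 := cons(cons(zero, zero), B); no other remaining equation mentions X2. Substituting into the earlier binding gives R := p(p(cons(cons(zero, zero), B), 2), true).
Occurs check fails: B occurs in cons(7, B); the equation B = cons(7, B) has no finite solution.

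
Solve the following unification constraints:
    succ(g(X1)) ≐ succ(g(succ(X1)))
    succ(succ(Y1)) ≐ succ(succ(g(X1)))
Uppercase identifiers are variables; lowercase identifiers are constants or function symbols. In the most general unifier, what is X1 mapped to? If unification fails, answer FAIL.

FAIL

Decompose succ/1: g(X1) ≐ g(succ(X1)).
Decompose g/1: X1 ≐ succ(X1).
Occurs check fails: X1 occurs in succ(X1); the equation X1 ≐ succ(X1) has no finite solution.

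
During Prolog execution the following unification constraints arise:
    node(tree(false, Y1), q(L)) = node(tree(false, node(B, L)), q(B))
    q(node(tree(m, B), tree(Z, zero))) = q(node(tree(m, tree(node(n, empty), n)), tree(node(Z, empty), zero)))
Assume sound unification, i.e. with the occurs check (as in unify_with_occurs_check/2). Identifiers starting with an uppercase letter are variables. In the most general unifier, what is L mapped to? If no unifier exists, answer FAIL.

Decompose node/2: tree(false, Y1) = tree(false, node(B, L)),  q(L) = q(B).
Decompose tree/2: false = false,  Y1 = node(B, L).
Delete trivial equation false = false.
Bind Y1 := node(B, L); no other remaining equation mentions Y1.
Decompose q/1: L = B.
Bind L := B; no other remaining equation mentions L. Substituting into the earlier binding gives Y1 := node(B, B).
Decompose q/1: node(tree(m, B), tree(Z, zero)) = node(tree(m, tree(node(n, empty), n)), tree(node(Z, empty), zero)).
Decompose node/2: tree(m, B) = tree(m, tree(node(n, empty), n)),  tree(Z, zero) = tree(node(Z, empty), zero).
Decompose tree/2: m = m,  B = tree(node(n, empty), n).
Delete trivial equation m = m.
Bind B := tree(node(n, empty), n); no other remaining equation mentions B. Substituting into the earlier bindings gives Y1 := node(tree(node(n, empty), n), tree(node(n, empty), n)), L := tree(node(n, empty), n).
Decompose tree/2: Z = node(Z, empty),  zero = zero.
Occurs check fails: Z occurs in node(Z, empty); the equation Z = node(Z, empty) has no finite solution.

FAIL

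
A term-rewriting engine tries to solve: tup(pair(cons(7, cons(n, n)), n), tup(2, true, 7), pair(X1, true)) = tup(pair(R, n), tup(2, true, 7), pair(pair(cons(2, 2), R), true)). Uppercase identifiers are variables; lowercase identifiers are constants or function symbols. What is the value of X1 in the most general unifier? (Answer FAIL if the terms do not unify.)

pair(cons(2, 2), cons(7, cons(n, n)))

Decompose tup/3: pair(cons(7, cons(n, n)), n) = pair(R, n),  tup(2, true, 7) = tup(2, true, 7),  pair(X1, true) = pair(pair(cons(2, 2), R), true).
Decompose pair/2: cons(7, cons(n, n)) = R,  n = n.
Bind R := cons(7, cons(n, n)); substituting into the one remaining equation that mentions R gives: pair(X1, true) = pair(pair(cons(2, 2), cons(7, cons(n, n))), true).
Delete trivial equation n = n.
Delete trivial equation tup(2, true, 7) = tup(2, true, 7).
Decompose pair/2: X1 = pair(cons(2, 2), cons(7, cons(n, n))),  true = true.
Bind X1 := pair(cons(2, 2), cons(7, cons(n, n))); no other remaining equation mentions X1.
Delete trivial equation true = true.
MGU = { R ↦ cons(7, cons(n, n)), X1 ↦ pair(cons(2, 2), cons(7, cons(n, n))) }, so X1 ↦ pair(cons(2, 2), cons(7, cons(n, n))).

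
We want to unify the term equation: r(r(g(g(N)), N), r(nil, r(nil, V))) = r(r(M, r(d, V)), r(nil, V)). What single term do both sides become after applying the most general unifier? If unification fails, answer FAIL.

FAIL

Decompose r/2: r(g(g(N)), N) = r(M, r(d, V)),  r(nil, r(nil, V)) = r(nil, V).
Decompose r/2: g(g(N)) = M,  N = r(d, V).
Bind M := g(g(N)); no other remaining equation mentions M.
Bind N := r(d, V); no other remaining equation mentions N. Substituting into the earlier binding gives M := g(g(r(d, V))).
Decompose r/2: nil = nil,  r(nil, V) = V.
Delete trivial equation nil = nil.
Occurs check fails: V occurs in r(nil, V); the equation V = r(nil, V) has no finite solution.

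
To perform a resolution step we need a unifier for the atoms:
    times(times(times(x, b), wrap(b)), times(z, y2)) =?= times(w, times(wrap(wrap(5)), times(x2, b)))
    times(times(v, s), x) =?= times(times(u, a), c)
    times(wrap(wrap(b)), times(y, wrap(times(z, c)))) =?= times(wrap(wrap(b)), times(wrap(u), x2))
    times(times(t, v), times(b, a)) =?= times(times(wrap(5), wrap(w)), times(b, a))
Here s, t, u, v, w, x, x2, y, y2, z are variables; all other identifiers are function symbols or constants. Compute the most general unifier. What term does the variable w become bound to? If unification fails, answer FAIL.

times(times(c, b), wrap(b))

Decompose times/2: times(times(x, b), wrap(b)) =?= w,  times(z, y2) =?= times(wrap(wrap(5)), times(x2, b)).
Bind w := times(times(x, b), wrap(b)); substituting into the one remaining equation that mentions w gives: times(times(t, v), times(b, a)) =?= times(times(wrap(5), wrap(times(times(x, b), wrap(b)))), times(b, a)).
Decompose times/2: z =?= wrap(wrap(5)),  y2 =?= times(x2, b).
Bind z := wrap(wrap(5)); substituting into the one remaining equation that mentions z gives: times(wrap(wrap(b)), times(y, wrap(times(wrap(wrap(5)), c)))) =?= times(wrap(wrap(b)), times(wrap(u), x2)).
Bind y2 := times(x2, b); no other remaining equation mentions y2.
Decompose times/2: times(v, s) =?= times(u, a),  x =?= c.
Decompose times/2: v =?= u,  s =?= a.
Bind v := u; substituting into the one remaining equation that mentions v gives: times(times(t, u), times(b, a)) =?= times(times(wrap(5), wrap(times(times(x, b), wrap(b)))), times(b, a)).
Bind s := a; no other remaining equation mentions s.
Bind x := c; substituting into the one remaining equation that mentions x gives: times(times(t, u), times(b, a)) =?= times(times(wrap(5), wrap(times(times(c, b), wrap(b)))), times(b, a)). Substituting into the earlier binding gives w := times(times(c, b), wrap(b)).
Decompose times/2: wrap(wrap(b)) =?= wrap(wrap(b)),  times(y, wrap(times(wrap(wrap(5)), c))) =?= times(wrap(u), x2).
Delete trivial equation wrap(wrap(b)) =?= wrap(wrap(b)).
Decompose times/2: y =?= wrap(u),  wrap(times(wrap(wrap(5)), c)) =?= x2.
Bind y := wrap(u); no other remaining equation mentions y.
Bind x2 := wrap(times(wrap(wrap(5)), c)); no other remaining equation mentions x2. Substituting into the earlier binding gives y2 := times(wrap(times(wrap(wrap(5)), c)), b).
Decompose times/2: times(t, u) =?= times(wrap(5), wrap(times(times(c, b), wrap(b)))),  times(b, a) =?= times(b, a).
Decompose times/2: t =?= wrap(5),  u =?= wrap(times(times(c, b), wrap(b))).
Bind t := wrap(5); no other remaining equation mentions t.
Bind u := wrap(times(times(c, b), wrap(b))); no other remaining equation mentions u. Substituting into the earlier bindings gives v := wrap(times(times(c, b), wrap(b))), y := wrap(wrap(times(times(c, b), wrap(b)))).
Delete trivial equation times(b, a) =?= times(b, a).
MGU = { w -> times(times(c, b), wrap(b)), z -> wrap(wrap(5)), y2 -> times(wrap(times(wrap(wrap(5)), c)), b), v -> wrap(times(times(c, b), wrap(b))), s -> a, x -> c, y -> wrap(wrap(times(times(c, b), wrap(b)))), x2 -> wrap(times(wrap(wrap(5)), c)), t -> wrap(5), u -> wrap(times(times(c, b), wrap(b))) }, so w -> times(times(c, b), wrap(b)).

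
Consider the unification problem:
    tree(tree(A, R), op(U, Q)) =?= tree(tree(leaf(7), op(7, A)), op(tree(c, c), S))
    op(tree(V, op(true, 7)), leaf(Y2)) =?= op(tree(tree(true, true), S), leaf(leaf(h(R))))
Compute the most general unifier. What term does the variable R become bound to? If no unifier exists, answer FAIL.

Decompose tree/2: tree(A, R) =?= tree(leaf(7), op(7, A)),  op(U, Q) =?= op(tree(c, c), S).
Decompose tree/2: A =?= leaf(7),  R =?= op(7, A).
Bind A := leaf(7); substituting into the one remaining equation that mentions A gives: R =?= op(7, leaf(7)).
Bind R := op(7, leaf(7)); substituting into the one remaining equation that mentions R gives: op(tree(V, op(true, 7)), leaf(Y2)) =?= op(tree(tree(true, true), S), leaf(leaf(h(op(7, leaf(7)))))).
Decompose op/2: U =?= tree(c, c),  Q =?= S.
Bind U := tree(c, c); no other remaining equation mentions U.
Bind Q := S; no other remaining equation mentions Q.
Decompose op/2: tree(V, op(true, 7)) =?= tree(tree(true, true), S),  leaf(Y2) =?= leaf(leaf(h(op(7, leaf(7))))).
Decompose tree/2: V =?= tree(true, true),  op(true, 7) =?= S.
Bind V := tree(true, true); no other remaining equation mentions V.
Bind S := op(true, 7); no other remaining equation mentions S. Substituting into the earlier binding gives Q := op(true, 7).
Decompose leaf/1: Y2 =?= leaf(h(op(7, leaf(7)))).
Bind Y2 := leaf(h(op(7, leaf(7)))).
MGU = { A -> leaf(7), R -> op(7, leaf(7)), U -> tree(c, c), Q -> op(true, 7), V -> tree(true, true), S -> op(true, 7), Y2 -> leaf(h(op(7, leaf(7)))) }, so R -> op(7, leaf(7)).

op(7, leaf(7))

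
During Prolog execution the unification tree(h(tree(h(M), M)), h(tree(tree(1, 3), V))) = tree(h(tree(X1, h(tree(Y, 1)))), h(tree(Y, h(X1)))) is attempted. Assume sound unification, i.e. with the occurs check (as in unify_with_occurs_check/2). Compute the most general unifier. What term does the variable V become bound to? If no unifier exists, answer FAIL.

h(h(h(tree(tree(1, 3), 1))))

Decompose tree/2: h(tree(h(M), M)) = h(tree(X1, h(tree(Y, 1)))),  h(tree(tree(1, 3), V)) = h(tree(Y, h(X1))).
Decompose h/1: tree(h(M), M) = tree(X1, h(tree(Y, 1))).
Decompose tree/2: h(M) = X1,  M = h(tree(Y, 1)).
Bind X1 := h(M); substituting into the one remaining equation that mentions X1 gives: h(tree(tree(1, 3), V)) = h(tree(Y, h(h(M)))).
Bind M := h(tree(Y, 1)); substituting into the remaining equation gives: h(tree(tree(1, 3), V)) = h(tree(Y, h(h(h(tree(Y, 1)))))). Substituting into the earlier binding gives X1 := h(h(tree(Y, 1))).
Decompose h/1: tree(tree(1, 3), V) = tree(Y, h(h(h(tree(Y, 1))))).
Decompose tree/2: tree(1, 3) = Y,  V = h(h(h(tree(Y, 1)))).
Bind Y := tree(1, 3); substituting into the remaining equation gives: V = h(h(h(tree(tree(1, 3), 1)))). Substituting into the earlier bindings gives X1 := h(h(tree(tree(1, 3), 1))), M := h(tree(tree(1, 3), 1)).
Bind V := h(h(h(tree(tree(1, 3), 1)))).
MGU = { X1 = h(h(tree(tree(1, 3), 1))), M = h(tree(tree(1, 3), 1)), Y = tree(1, 3), V = h(h(h(tree(tree(1, 3), 1)))) }, so V = h(h(h(tree(tree(1, 3), 1)))).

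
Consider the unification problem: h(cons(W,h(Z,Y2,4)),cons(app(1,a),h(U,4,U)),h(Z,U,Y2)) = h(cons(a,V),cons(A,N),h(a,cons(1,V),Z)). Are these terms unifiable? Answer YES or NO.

Decompose h/3: cons(W,h(Z,Y2,4)) = cons(a,V),  cons(app(1,a),h(U,4,U)) = cons(A,N),  h(Z,U,Y2) = h(a,cons(1,V),Z).
Decompose cons/2: W = a,  h(Z,Y2,4) = V.
Bind W := a; no other remaining equation mentions W.
Bind V := h(Z,Y2,4); substituting into the one remaining equation that mentions V gives: h(Z,U,Y2) = h(a,cons(1,h(Z,Y2,4)),Z).
Decompose cons/2: app(1,a) = A,  h(U,4,U) = N.
Bind A := app(1,a); no other remaining equation mentions A.
Bind N := h(U,4,U); no other remaining equation mentions N.
Decompose h/3: Z = a,  U = cons(1,h(Z,Y2,4)),  Y2 = Z.
Bind Z := a; substituting into the remaining equations gives: U = cons(1,h(a,Y2,4)),  Y2 = a. Substituting into the earlier binding gives V := h(a,Y2,4).
Bind U := cons(1,h(a,Y2,4)); no other remaining equation mentions U. Substituting into the earlier binding gives N := h(cons(1,h(a,Y2,4)),4,cons(1,h(a,Y2,4))).
Bind Y2 := a. Substituting into the earlier bindings gives V := h(a,a,4), N := h(cons(1,h(a,a,4)),4,cons(1,h(a,a,4))), U := cons(1,h(a,a,4)).
No equations remain and no clash or occurs-check failure arose, so a unifier exists.

YES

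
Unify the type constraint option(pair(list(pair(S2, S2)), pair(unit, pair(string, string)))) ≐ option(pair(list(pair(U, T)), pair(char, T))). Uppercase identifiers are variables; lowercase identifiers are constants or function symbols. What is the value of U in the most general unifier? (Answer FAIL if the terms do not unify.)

FAIL

Decompose option/1: pair(list(pair(S2, S2)), pair(unit, pair(string, string))) ≐ pair(list(pair(U, T)), pair(char, T)).
Decompose pair/2: list(pair(S2, S2)) ≐ list(pair(U, T)),  pair(unit, pair(string, string)) ≐ pair(char, T).
Decompose list/1: pair(S2, S2) ≐ pair(U, T).
Decompose pair/2: S2 ≐ U,  S2 ≐ T.
Bind S2 := U; substituting into the one remaining equation that mentions S2 gives: U ≐ T.
Bind U := T; no other remaining equation mentions U. Substituting into the earlier binding gives S2 := T.
Decompose pair/2: unit ≐ char,  pair(string, string) ≐ T.
Clash: constants unit and char differ; no unifier exists.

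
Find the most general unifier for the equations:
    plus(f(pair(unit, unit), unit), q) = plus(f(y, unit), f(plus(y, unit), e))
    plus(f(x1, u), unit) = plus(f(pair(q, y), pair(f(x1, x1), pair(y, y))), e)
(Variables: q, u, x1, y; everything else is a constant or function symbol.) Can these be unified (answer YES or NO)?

NO

Decompose plus/2: f(pair(unit, unit), unit) = f(y, unit),  q = f(plus(y, unit), e).
Decompose f/2: pair(unit, unit) = y,  unit = unit.
Bind y := pair(unit, unit); substituting into the 2 remaining equations that mention y gives: q = f(plus(pair(unit, unit), unit), e),  plus(f(x1, u), unit) = plus(f(pair(q, pair(unit, unit)), pair(f(x1, x1), pair(pair(unit, unit), pair(unit, unit)))), e).
Delete trivial equation unit = unit.
Bind q := f(plus(pair(unit, unit), unit), e); substituting into the remaining equation gives: plus(f(x1, u), unit) = plus(f(pair(f(plus(pair(unit, unit), unit), e), pair(unit, unit)), pair(f(x1, x1), pair(pair(unit, unit), pair(unit, unit)))), e).
Decompose plus/2: f(x1, u) = f(pair(f(plus(pair(unit, unit), unit), e), pair(unit, unit)), pair(f(x1, x1), pair(pair(unit, unit), pair(unit, unit)))),  unit = e.
Decompose f/2: x1 = pair(f(plus(pair(unit, unit), unit), e), pair(unit, unit)),  u = pair(f(x1, x1), pair(pair(unit, unit), pair(unit, unit))).
Bind x1 := pair(f(plus(pair(unit, unit), unit), e), pair(unit, unit)); substituting into the one remaining equation that mentions x1 gives: u = pair(f(pair(f(plus(pair(unit, unit), unit), e), pair(unit, unit)), pair(f(plus(pair(unit, unit), unit), e), pair(unit, unit))), pair(pair(unit, unit), pair(unit, unit))).
Bind u := pair(f(pair(f(plus(pair(unit, unit), unit), e), pair(unit, unit)), pair(f(plus(pair(unit, unit), unit), e), pair(unit, unit))), pair(pair(unit, unit), pair(unit, unit))); no other remaining equation mentions u.
Clash: constants unit and e differ; no unifier exists.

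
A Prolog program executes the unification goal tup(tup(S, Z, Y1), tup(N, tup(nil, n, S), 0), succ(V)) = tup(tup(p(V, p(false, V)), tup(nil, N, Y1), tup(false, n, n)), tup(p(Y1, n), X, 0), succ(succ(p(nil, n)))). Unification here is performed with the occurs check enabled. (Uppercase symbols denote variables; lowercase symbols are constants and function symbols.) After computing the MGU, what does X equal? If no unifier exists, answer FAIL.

Decompose tup/3: tup(S, Z, Y1) = tup(p(V, p(false, V)), tup(nil, N, Y1), tup(false, n, n)),  tup(N, tup(nil, n, S), 0) = tup(p(Y1, n), X, 0),  succ(V) = succ(succ(p(nil, n))).
Decompose tup/3: S = p(V, p(false, V)),  Z = tup(nil, N, Y1),  Y1 = tup(false, n, n).
Bind S := p(V, p(false, V)); substituting into the one remaining equation that mentions S gives: tup(N, tup(nil, n, p(V, p(false, V))), 0) = tup(p(Y1, n), X, 0).
Bind Z := tup(nil, N, Y1); no other remaining equation mentions Z.
Bind Y1 := tup(false, n, n); substituting into the one remaining equation that mentions Y1 gives: tup(N, tup(nil, n, p(V, p(false, V))), 0) = tup(p(tup(false, n, n), n), X, 0). Substituting into the earlier binding gives Z := tup(nil, N, tup(false, n, n)).
Decompose tup/3: N = p(tup(false, n, n), n),  tup(nil, n, p(V, p(false, V))) = X,  0 = 0.
Bind N := p(tup(false, n, n), n); no other remaining equation mentions N. Substituting into the earlier binding gives Z := tup(nil, p(tup(false, n, n), n), tup(false, n, n)).
Bind X := tup(nil, n, p(V, p(false, V))); no other remaining equation mentions X.
Delete trivial equation 0 = 0.
Decompose succ/1: V = succ(p(nil, n)).
Bind V := succ(p(nil, n)). Substituting into the earlier bindings gives S := p(succ(p(nil, n)), p(false, succ(p(nil, n)))), X := tup(nil, n, p(succ(p(nil, n)), p(false, succ(p(nil, n))))).
MGU = { S ↦ p(succ(p(nil, n)), p(false, succ(p(nil, n)))), Z ↦ tup(nil, p(tup(false, n, n), n), tup(false, n, n)), Y1 ↦ tup(false, n, n), N ↦ p(tup(false, n, n), n), X ↦ tup(nil, n, p(succ(p(nil, n)), p(false, succ(p(nil, n))))), V ↦ succ(p(nil, n)) }, so X ↦ tup(nil, n, p(succ(p(nil, n)), p(false, succ(p(nil, n))))).

tup(nil, n, p(succ(p(nil, n)), p(false, succ(p(nil, n)))))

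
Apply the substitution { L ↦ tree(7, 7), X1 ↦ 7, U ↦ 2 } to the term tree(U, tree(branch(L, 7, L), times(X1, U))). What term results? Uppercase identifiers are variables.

tree(2, tree(branch(tree(7, 7), 7, tree(7, 7)), times(7, 2)))

Replace each occurrence of L with tree(7, 7).
Replace each occurrence of X1 with 7.
Replace each occurrence of U with 2.
Result: tree(2, tree(branch(tree(7, 7), 7, tree(7, 7)), times(7, 2))).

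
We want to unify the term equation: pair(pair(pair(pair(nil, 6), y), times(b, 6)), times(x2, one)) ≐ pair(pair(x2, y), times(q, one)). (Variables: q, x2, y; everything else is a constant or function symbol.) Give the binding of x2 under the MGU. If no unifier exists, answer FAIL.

pair(pair(nil, 6), times(b, 6))

Decompose pair/2: pair(pair(pair(nil, 6), y), times(b, 6)) ≐ pair(x2, y),  times(x2, one) ≐ times(q, one).
Decompose pair/2: pair(pair(nil, 6), y) ≐ x2,  times(b, 6) ≐ y.
Bind x2 := pair(pair(nil, 6), y); substituting into the one remaining equation that mentions x2 gives: times(pair(pair(nil, 6), y), one) ≐ times(q, one).
Bind y := times(b, 6); substituting into the remaining equation gives: times(pair(pair(nil, 6), times(b, 6)), one) ≐ times(q, one). Substituting into the earlier binding gives x2 := pair(pair(nil, 6), times(b, 6)).
Decompose times/2: pair(pair(nil, 6), times(b, 6)) ≐ q,  one ≐ one.
Bind q := pair(pair(nil, 6), times(b, 6)); no other remaining equation mentions q.
Delete trivial equation one ≐ one.
MGU = { x2 ↦ pair(pair(nil, 6), times(b, 6)), y ↦ times(b, 6), q ↦ pair(pair(nil, 6), times(b, 6)) }, so x2 ↦ pair(pair(nil, 6), times(b, 6)).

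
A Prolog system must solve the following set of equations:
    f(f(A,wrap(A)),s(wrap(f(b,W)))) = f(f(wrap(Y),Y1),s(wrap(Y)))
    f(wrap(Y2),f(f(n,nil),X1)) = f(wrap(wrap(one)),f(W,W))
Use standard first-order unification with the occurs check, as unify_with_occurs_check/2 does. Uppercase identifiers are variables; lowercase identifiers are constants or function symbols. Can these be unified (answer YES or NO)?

YES

Decompose f/2: f(A,wrap(A)) = f(wrap(Y),Y1),  s(wrap(f(b,W))) = s(wrap(Y)).
Decompose f/2: A = wrap(Y),  wrap(A) = Y1.
Bind A := wrap(Y); substituting into the one remaining equation that mentions A gives: wrap(wrap(Y)) = Y1.
Bind Y1 := wrap(wrap(Y)); no other remaining equation mentions Y1.
Decompose s/1: wrap(f(b,W)) = wrap(Y).
Decompose wrap/1: f(b,W) = Y.
Bind Y := f(b,W); no other remaining equation mentions Y. Substituting into the earlier bindings gives A := wrap(f(b,W)), Y1 := wrap(wrap(f(b,W))).
Decompose f/2: wrap(Y2) = wrap(wrap(one)),  f(f(n,nil),X1) = f(W,W).
Decompose wrap/1: Y2 = wrap(one).
Bind Y2 := wrap(one); no other remaining equation mentions Y2.
Decompose f/2: f(n,nil) = W,  X1 = W.
Bind W := f(n,nil); substituting into the remaining equation gives: X1 = f(n,nil). Substituting into the earlier bindings gives A := wrap(f(b,f(n,nil))), Y1 := wrap(wrap(f(b,f(n,nil)))), Y := f(b,f(n,nil)).
Bind X1 := f(n,nil).
No equations remain and no clash or occurs-check failure arose, so a unifier exists.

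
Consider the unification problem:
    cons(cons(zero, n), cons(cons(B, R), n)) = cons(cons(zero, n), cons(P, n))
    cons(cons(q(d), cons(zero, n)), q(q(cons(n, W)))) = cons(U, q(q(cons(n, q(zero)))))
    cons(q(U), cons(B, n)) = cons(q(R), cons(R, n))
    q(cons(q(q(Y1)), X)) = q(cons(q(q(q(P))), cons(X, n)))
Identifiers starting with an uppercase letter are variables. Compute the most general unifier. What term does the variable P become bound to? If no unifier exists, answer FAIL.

Decompose cons/2: cons(zero, n) = cons(zero, n),  cons(cons(B, R), n) = cons(P, n).
Delete trivial equation cons(zero, n) = cons(zero, n).
Decompose cons/2: cons(B, R) = P,  n = n.
Bind P := cons(B, R); substituting into the one remaining equation that mentions P gives: q(cons(q(q(Y1)), X)) = q(cons(q(q(q(cons(B, R)))), cons(X, n))).
Delete trivial equation n = n.
Decompose cons/2: cons(q(d), cons(zero, n)) = U,  q(q(cons(n, W))) = q(q(cons(n, q(zero)))).
Bind U := cons(q(d), cons(zero, n)); substituting into the one remaining equation that mentions U gives: cons(q(cons(q(d), cons(zero, n))), cons(B, n)) = cons(q(R), cons(R, n)).
Decompose q/1: q(cons(n, W)) = q(cons(n, q(zero))).
Decompose q/1: cons(n, W) = cons(n, q(zero)).
Decompose cons/2: n = n,  W = q(zero).
Delete trivial equation n = n.
Bind W := q(zero); no other remaining equation mentions W.
Decompose cons/2: q(cons(q(d), cons(zero, n))) = q(R),  cons(B, n) = cons(R, n).
Decompose q/1: cons(q(d), cons(zero, n)) = R.
Bind R := cons(q(d), cons(zero, n)); substituting into the remaining equations gives: cons(B, n) = cons(cons(q(d), cons(zero, n)), n),  q(cons(q(q(Y1)), X)) = q(cons(q(q(q(cons(B, cons(q(d), cons(zero, n)))))), cons(X, n))). Substituting into the earlier binding gives P := cons(B, cons(q(d), cons(zero, n))).
Decompose cons/2: B = cons(q(d), cons(zero, n)),  n = n.
Bind B := cons(q(d), cons(zero, n)); substituting into the one remaining equation that mentions B gives: q(cons(q(q(Y1)), X)) = q(cons(q(q(q(cons(cons(q(d), cons(zero, n)), cons(q(d), cons(zero, n)))))), cons(X, n))). Substituting into the earlier binding gives P := cons(cons(q(d), cons(zero, n)), cons(q(d), cons(zero, n))).
Delete trivial equation n = n.
Decompose q/1: cons(q(q(Y1)), X) = cons(q(q(q(cons(cons(q(d), cons(zero, n)), cons(q(d), cons(zero, n)))))), cons(X, n)).
Decompose cons/2: q(q(Y1)) = q(q(q(cons(cons(q(d), cons(zero, n)), cons(q(d), cons(zero, n)))))),  X = cons(X, n).
Decompose q/1: q(Y1) = q(q(cons(cons(q(d), cons(zero, n)), cons(q(d), cons(zero, n))))).
Decompose q/1: Y1 = q(cons(cons(q(d), cons(zero, n)), cons(q(d), cons(zero, n)))).
Bind Y1 := q(cons(cons(q(d), cons(zero, n)), cons(q(d), cons(zero, n)))); no other remaining equation mentions Y1.
Occurs check fails: X occurs in cons(X, n); the equation X = cons(X, n) has no finite solution.

FAIL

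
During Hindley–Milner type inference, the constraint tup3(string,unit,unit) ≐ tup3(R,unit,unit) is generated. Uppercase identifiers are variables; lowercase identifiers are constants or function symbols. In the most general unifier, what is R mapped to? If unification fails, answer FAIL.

string

Decompose tup3/3: string ≐ R,  unit ≐ unit,  unit ≐ unit.
Bind R := string; no other remaining equation mentions R.
Delete trivial equation unit ≐ unit.
Delete trivial equation unit ≐ unit.
MGU = { R := string }, so R := string.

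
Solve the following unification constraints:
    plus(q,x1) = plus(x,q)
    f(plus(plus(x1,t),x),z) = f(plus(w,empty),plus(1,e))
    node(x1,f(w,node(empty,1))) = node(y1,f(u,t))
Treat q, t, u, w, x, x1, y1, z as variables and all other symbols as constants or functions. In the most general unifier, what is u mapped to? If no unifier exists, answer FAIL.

Decompose plus/2: q = x,  x1 = q.
Bind q := x; substituting into the one remaining equation that mentions q gives: x1 = x.
Bind x1 := x; substituting into the remaining equations gives: f(plus(plus(x,t),x),z) = f(plus(w,empty),plus(1,e)),  node(x,f(w,node(empty,1))) = node(y1,f(u,t)).
Decompose f/2: plus(plus(x,t),x) = plus(w,empty),  z = plus(1,e).
Decompose plus/2: plus(x,t) = w,  x = empty.
Bind w := plus(x,t); substituting into the one remaining equation that mentions w gives: node(x,f(plus(x,t),node(empty,1))) = node(y1,f(u,t)).
Bind x := empty; substituting into the one remaining equation that mentions x gives: node(empty,f(plus(empty,t),node(empty,1))) = node(y1,f(u,t)). Substituting into the earlier bindings gives q := empty, x1 := empty, w := plus(empty,t).
Bind z := plus(1,e); no other remaining equation mentions z.
Decompose node/2: empty = y1,  f(plus(empty,t),node(empty,1)) = f(u,t).
Bind y1 := empty; no other remaining equation mentions y1.
Decompose f/2: plus(empty,t) = u,  node(empty,1) = t.
Bind u := plus(empty,t); no other remaining equation mentions u.
Bind t := node(empty,1). Substituting into the earlier bindings gives w := plus(empty,node(empty,1)), u := plus(empty,node(empty,1)).
MGU = { q -> empty, x1 -> empty, w -> plus(empty,node(empty,1)), x -> empty, z -> plus(1,e), y1 -> empty, u -> plus(empty,node(empty,1)), t -> node(empty,1) }, so u -> plus(empty,node(empty,1)).

plus(empty,node(empty,1))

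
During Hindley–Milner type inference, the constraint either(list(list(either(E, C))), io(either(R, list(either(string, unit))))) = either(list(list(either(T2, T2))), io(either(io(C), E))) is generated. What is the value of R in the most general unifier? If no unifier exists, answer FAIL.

io(list(either(string, unit)))

Decompose either/2: list(list(either(E, C))) = list(list(either(T2, T2))),  io(either(R, list(either(string, unit)))) = io(either(io(C), E)).
Decompose list/1: list(either(E, C)) = list(either(T2, T2)).
Decompose list/1: either(E, C) = either(T2, T2).
Decompose either/2: E = T2,  C = T2.
Bind E := T2; substituting into the one remaining equation that mentions E gives: io(either(R, list(either(string, unit)))) = io(either(io(C), T2)).
Bind C := T2; substituting into the remaining equation gives: io(either(R, list(either(string, unit)))) = io(either(io(T2), T2)).
Decompose io/1: either(R, list(either(string, unit))) = either(io(T2), T2).
Decompose either/2: R = io(T2),  list(either(string, unit)) = T2.
Bind R := io(T2); no other remaining equation mentions R.
Bind T2 := list(either(string, unit)). Substituting into the earlier bindings gives E := list(either(string, unit)), C := list(either(string, unit)), R := io(list(either(string, unit))).
MGU = { E ↦ list(either(string, unit)), C ↦ list(either(string, unit)), R ↦ io(list(either(string, unit))), T2 ↦ list(either(string, unit)) }, so R ↦ io(list(either(string, unit))).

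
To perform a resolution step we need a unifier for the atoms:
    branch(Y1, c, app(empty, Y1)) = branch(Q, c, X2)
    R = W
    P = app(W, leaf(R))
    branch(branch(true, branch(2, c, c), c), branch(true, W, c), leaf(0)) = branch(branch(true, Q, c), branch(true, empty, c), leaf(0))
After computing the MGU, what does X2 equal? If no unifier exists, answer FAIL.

Decompose branch/3: Y1 = Q,  c = c,  app(empty, Y1) = X2.
Bind Y1 := Q; substituting into the one remaining equation that mentions Y1 gives: app(empty, Q) = X2.
Delete trivial equation c = c.
Bind X2 := app(empty, Q); no other remaining equation mentions X2.
Bind R := W; substituting into the one remaining equation that mentions R gives: P = app(W, leaf(W)).
Bind P := app(W, leaf(W)); no other remaining equation mentions P.
Decompose branch/3: branch(true, branch(2, c, c), c) = branch(true, Q, c),  branch(true, W, c) = branch(true, empty, c),  leaf(0) = leaf(0).
Decompose branch/3: true = true,  branch(2, c, c) = Q,  c = c.
Delete trivial equation true = true.
Bind Q := branch(2, c, c); no other remaining equation mentions Q. Substituting into the earlier bindings gives Y1 := branch(2, c, c), X2 := app(empty, branch(2, c, c)).
Delete trivial equation c = c.
Decompose branch/3: true = true,  W = empty,  c = c.
Delete trivial equation true = true.
Bind W := empty; no other remaining equation mentions W. Substituting into the earlier bindings gives R := empty, P := app(empty, leaf(empty)).
Delete trivial equation c = c.
Delete trivial equation leaf(0) = leaf(0).
MGU = { Y1 := branch(2, c, c), X2 := app(empty, branch(2, c, c)), R := empty, P := app(empty, leaf(empty)), Q := branch(2, c, c), W := empty }, so X2 := app(empty, branch(2, c, c)).

app(empty, branch(2, c, c))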